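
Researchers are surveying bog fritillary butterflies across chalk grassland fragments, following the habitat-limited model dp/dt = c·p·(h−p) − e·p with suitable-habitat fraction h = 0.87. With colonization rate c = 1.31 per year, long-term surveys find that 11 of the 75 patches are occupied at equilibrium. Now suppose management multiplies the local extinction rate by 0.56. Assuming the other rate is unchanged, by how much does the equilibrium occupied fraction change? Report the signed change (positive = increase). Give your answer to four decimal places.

0.3183

Observed p* = 11/75 = 0.14667.
Balance c(h−p*) = e gives e = 1.31×(0.87 − 0.14667) = 0.94756.
New p* = 0.87 − e/c = 0.87 − 0.53063/1.31000 = 0.46494.
Δp* = 0.46494 − 0.14667 = +0.31827.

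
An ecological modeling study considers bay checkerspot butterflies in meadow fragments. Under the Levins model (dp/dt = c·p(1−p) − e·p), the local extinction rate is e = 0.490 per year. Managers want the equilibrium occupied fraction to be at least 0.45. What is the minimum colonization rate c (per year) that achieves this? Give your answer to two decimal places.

p* = 1 − e/c ≥ 0.45 requires e/c ≤ 0.5500, i.e. c ≥ e/0.5500.
c_min = 0.490/0.5500 = 0.8909.

0.89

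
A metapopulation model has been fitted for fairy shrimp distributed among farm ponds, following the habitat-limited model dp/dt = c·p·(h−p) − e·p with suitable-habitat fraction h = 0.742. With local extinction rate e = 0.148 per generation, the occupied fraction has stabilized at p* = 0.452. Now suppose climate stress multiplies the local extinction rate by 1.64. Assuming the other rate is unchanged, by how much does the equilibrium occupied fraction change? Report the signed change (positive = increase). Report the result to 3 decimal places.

Balance c(h−p*) = e gives c = e/(0.742 − 0.45200) = 0.148/0.29000 = 0.51034.
New p* = 0.742 − e/c = 0.742 − 0.24272/0.51034 = 0.26640.
Δp* = 0.26640 − 0.45200 = -0.18560.

-0.186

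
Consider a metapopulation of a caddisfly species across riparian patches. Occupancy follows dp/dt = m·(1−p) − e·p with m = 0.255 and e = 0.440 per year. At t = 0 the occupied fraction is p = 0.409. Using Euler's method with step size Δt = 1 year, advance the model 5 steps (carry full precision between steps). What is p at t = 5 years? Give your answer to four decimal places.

Update rule: p ← p + [m·(1−p) − e·p]·Δt with Δt = 1.
step 1: Δp = -0.02925, p = 0.37974
step 2: Δp = -0.00892, p = 0.37082
step 3: Δp = -0.00272, p = 0.36810
step 4: Δp = -0.00083, p = 0.36727
step 5: Δp = -0.00025, p = 0.36702

0.3670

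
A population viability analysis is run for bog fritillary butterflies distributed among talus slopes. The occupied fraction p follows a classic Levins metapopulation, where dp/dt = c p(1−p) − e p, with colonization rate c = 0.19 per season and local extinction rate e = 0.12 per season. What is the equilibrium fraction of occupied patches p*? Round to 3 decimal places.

At equilibrium, colonization balances extinction: c·p*·(1−p*) = e·p*.
So p* = 1 − e/c = 1 − 0.12/0.19 = 1 − 0.6316 = 0.3684.

0.368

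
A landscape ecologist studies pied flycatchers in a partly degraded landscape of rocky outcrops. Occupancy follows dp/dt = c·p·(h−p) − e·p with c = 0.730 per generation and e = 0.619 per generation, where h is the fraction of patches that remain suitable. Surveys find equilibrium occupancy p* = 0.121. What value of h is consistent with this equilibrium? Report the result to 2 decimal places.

At equilibrium c(h−p*) = e, so h = p* + e/c.
h = 0.121 + 0.619/0.730 = 0.121 + 0.8479 = 0.9689.

0.97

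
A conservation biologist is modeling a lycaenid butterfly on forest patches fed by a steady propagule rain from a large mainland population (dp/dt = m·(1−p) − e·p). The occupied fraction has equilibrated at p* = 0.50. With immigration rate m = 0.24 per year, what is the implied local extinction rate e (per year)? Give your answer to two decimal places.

0.24

At equilibrium m(1−p*) = e·p*, so e = m(1−p*)/p*.
e = 0.24 × 0.5000 / 0.50 = 0.2400.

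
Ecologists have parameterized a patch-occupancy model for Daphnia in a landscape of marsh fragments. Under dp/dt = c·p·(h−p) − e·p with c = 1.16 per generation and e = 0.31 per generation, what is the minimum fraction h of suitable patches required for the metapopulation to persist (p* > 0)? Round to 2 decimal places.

p* = h − e/c is positive only when h > e/c.
h_min = e/c = 0.31/1.16 = 0.2672.

0.27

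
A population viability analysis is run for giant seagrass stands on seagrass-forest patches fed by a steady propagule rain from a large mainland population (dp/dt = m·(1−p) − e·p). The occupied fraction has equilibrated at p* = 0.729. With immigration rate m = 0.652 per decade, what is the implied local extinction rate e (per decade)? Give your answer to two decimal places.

At equilibrium m(1−p*) = e·p*, so e = m(1−p*)/p*.
e = 0.652 × 0.2710 / 0.729 = 0.2424.

0.24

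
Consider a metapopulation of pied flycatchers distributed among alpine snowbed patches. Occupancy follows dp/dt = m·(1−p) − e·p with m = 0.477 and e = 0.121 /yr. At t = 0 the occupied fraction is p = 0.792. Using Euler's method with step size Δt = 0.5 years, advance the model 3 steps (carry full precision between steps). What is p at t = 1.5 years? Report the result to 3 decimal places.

Update rule: p ← p + [m·(1−p) − e·p]·Δt with Δt = 0.5.
  1  |  dp/dt·Δt = +0.001692  |  p_1 = 0.793692
  2  |  dp/dt·Δt = +0.001186  |  p_2 = 0.794878
  3  |  dp/dt·Δt = +0.000831  |  p_3 = 0.795710

0.796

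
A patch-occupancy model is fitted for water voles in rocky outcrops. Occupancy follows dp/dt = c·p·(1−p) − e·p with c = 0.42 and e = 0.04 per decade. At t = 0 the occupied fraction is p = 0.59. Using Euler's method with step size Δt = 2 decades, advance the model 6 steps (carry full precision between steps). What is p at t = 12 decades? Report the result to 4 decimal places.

Update rule: p ← p + [c·p·(1−p) − e·p]·Δt with Δt = 2.
p: 0.59000 → 0.74600  (Δp = +0.15600)
p: 0.74600 → 0.84548  (Δp = +0.09949)
p: 0.84548 → 0.88758  (Δp = +0.04210)
p: 0.88758 → 0.90039  (Δp = +0.01281)
p: 0.90039 → 0.90370  (Δp = +0.00331)
p: 0.90370 → 0.90451  (Δp = +0.00081)

0.9045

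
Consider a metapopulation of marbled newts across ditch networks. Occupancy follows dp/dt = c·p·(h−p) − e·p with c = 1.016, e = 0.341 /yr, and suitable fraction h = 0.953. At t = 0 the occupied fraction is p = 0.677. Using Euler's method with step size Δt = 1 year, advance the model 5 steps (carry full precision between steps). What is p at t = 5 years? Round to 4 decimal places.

Update rule: p ← p + [c·p·(h−p) − e·p]·Δt with Δt = 1.
p: 0.67700 → 0.63598  (Δp = -0.04102)
p: 0.63598 → 0.62396  (Δp = -0.01203)
p: 0.62396 → 0.61978  (Δp = -0.00418)
p: 0.61978 → 0.61826  (Δp = -0.00152)
p: 0.61826 → 0.61770  (Δp = -0.00056)

0.6177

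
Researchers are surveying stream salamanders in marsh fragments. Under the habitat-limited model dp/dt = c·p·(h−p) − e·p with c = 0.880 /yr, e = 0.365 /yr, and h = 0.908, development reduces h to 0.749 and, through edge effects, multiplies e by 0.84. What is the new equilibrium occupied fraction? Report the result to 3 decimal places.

Before: p* = h − e/c = 0.908 − 0.365/0.880 = 0.908 − 0.4148 = 0.4932.
After: c = 0.88, e = 0.3066, h = 0.749; p* = 0.749 − 0.3066/0.88 = 0.4006.

0.401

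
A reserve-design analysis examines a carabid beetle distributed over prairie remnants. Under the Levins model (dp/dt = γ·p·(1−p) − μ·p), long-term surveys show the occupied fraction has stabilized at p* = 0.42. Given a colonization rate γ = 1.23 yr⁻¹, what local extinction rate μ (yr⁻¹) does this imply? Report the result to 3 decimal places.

At equilibrium γ(1−p*) = μ.
μ = 1.23 × (1 − 0.42) = 1.23 × 0.5800 = 0.7134.

0.713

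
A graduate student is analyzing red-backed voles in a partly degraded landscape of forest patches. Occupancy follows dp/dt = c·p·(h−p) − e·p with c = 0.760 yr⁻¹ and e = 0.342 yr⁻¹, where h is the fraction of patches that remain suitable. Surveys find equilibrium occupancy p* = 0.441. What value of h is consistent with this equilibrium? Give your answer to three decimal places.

0.891

At equilibrium c(h−p*) = e, so h = p* + e/c.
h = 0.441 + 0.342/0.760 = 0.441 + 0.4500 = 0.8910.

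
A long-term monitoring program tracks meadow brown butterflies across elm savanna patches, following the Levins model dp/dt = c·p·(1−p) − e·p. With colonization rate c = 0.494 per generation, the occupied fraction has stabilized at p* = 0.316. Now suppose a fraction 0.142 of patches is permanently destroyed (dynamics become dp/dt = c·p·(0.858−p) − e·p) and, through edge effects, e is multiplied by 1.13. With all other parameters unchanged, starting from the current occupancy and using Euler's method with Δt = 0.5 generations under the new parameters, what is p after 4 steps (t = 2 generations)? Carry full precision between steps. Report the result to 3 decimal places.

Balance c(1−p*) = e gives e = 0.494×(1 − 0.31600) = 0.33790.
Starting from p₀ = 0.31600; update p ← p + (dp/dt)·Δt with the new parameters.
t = 0.5: p = 0.31600 + (-0.01802) = 0.29798
t = 1: p = 0.29798 + (-0.01567) = 0.28231
t = 1.5: p = 0.28231 + (-0.01375) = 0.26855
t = 2: p = 0.26855 + (-0.01217) = 0.25638

0.256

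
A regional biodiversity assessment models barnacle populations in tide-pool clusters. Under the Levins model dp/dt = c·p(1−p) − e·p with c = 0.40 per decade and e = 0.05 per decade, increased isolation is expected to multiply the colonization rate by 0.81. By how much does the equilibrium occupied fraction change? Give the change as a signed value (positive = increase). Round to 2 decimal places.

-0.03

Before: p* = 1 − 0.05/0.40 = 0.8750.
After the change, c = 0.324, e = 0.05, so p* = 1 − 0.05/0.324 = 0.8457.
Δp* = 0.8457 − 0.8750 = -0.0293.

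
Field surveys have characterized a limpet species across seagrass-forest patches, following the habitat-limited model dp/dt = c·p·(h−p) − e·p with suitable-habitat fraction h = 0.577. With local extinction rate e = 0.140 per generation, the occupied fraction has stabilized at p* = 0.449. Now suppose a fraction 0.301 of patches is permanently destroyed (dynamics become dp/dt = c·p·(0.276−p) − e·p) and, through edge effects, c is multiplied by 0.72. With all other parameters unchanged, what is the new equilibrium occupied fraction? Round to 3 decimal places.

Balance c(h−p*) = e gives c = e/(0.577 − 0.44900) = 0.140/0.12800 = 1.09375.
New p* = 0.276 − e/c = 0.276 − 0.14000/0.78750 = 0.09822.

0.098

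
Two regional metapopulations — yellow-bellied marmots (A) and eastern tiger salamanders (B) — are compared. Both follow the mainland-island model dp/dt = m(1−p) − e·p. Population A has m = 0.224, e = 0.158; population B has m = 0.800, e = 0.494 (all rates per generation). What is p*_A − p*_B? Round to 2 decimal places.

A: p*_A = m/(m+e) = 0.224/0.3820 = 0.5864.
B: p*_B = 0.800/1.2940 = 0.6182.
p*_A − p*_B = 0.5864 − 0.6182 = -0.0319.

-0.03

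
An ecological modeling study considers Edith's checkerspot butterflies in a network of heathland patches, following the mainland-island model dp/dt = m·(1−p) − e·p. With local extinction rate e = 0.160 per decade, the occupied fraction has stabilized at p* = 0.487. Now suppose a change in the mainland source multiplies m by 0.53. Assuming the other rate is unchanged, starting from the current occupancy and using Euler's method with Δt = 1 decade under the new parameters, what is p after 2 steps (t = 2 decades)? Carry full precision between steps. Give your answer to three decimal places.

0.423

Balance m(1−p*) = e·p* gives m = e·p*/(1−p*) = 0.160×0.48700/0.51300 = 0.15189.
Starting from p₀ = 0.48700; update p ← p + (dp/dt)·Δt with the new parameters.
step 1: Δp = -0.03662, p = 0.45038
step 2: Δp = -0.02781, p = 0.42256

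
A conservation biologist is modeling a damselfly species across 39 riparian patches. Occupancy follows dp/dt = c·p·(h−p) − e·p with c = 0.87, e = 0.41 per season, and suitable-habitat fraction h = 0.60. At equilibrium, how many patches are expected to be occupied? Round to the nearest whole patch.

5

p* = h − e/c = 0.60 − 0.4713 = 0.1287.
Expected occupied patches = N × p* = 39 × 0.1287 = 5.02 ≈ 5.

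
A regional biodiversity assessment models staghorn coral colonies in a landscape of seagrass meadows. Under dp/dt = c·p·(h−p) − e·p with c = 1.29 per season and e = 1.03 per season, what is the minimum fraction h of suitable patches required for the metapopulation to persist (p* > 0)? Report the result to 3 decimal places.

p* = h − e/c is positive only when h > e/c.
h_min = e/c = 1.03/1.29 = 0.7984.

0.798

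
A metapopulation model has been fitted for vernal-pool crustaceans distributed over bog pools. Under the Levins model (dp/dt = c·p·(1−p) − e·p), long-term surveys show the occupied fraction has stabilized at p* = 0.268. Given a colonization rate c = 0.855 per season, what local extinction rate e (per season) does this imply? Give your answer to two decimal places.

0.63

At equilibrium c(1−p*) = e.
e = 0.855 × (1 − 0.268) = 0.855 × 0.7320 = 0.6259.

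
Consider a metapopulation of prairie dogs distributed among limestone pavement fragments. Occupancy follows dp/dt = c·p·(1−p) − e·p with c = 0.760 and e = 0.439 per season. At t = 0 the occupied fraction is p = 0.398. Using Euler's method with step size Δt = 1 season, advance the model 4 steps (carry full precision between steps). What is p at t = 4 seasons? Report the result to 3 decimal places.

0.417

Update rule: p ← p + [c·p·(1−p) − e·p]·Δt with Δt = 1.
p: 0.39800 → 0.40537  (Δp = +0.00737)
p: 0.40537 → 0.41061  (Δp = +0.00524)
p: 0.41061 → 0.41428  (Δp = +0.00367)
p: 0.41428 → 0.41683  (Δp = +0.00255)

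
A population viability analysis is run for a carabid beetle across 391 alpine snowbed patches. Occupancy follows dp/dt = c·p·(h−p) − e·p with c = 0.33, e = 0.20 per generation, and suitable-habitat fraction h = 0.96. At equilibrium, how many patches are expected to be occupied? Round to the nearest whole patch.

138

p* = h − e/c = 0.96 − 0.6061 = 0.3539.
Expected occupied patches = N × p* = 391 × 0.3539 = 138.39 ≈ 138.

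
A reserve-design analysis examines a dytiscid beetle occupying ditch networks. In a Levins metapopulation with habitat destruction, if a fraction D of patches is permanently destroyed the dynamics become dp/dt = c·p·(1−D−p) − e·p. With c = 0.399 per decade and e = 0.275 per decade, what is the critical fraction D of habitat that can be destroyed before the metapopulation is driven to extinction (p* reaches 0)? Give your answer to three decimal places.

0.311

The nontrivial equilibrium is p* = (1−D) − e/c; extinction occurs when this hits zero.
So D_crit = 1 − e/c = 1 − 0.275/0.399 = 1 − 0.6892 = 0.3108.
Note this equals the original equilibrium occupancy — the Levins extinction-debt result.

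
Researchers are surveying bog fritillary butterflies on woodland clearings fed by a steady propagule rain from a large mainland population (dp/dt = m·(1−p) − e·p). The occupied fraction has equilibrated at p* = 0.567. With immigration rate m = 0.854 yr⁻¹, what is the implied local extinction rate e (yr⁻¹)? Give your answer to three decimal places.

At equilibrium m(1−p*) = e·p*, so e = m(1−p*)/p*.
e = 0.854 × 0.4330 / 0.567 = 0.6522.

0.652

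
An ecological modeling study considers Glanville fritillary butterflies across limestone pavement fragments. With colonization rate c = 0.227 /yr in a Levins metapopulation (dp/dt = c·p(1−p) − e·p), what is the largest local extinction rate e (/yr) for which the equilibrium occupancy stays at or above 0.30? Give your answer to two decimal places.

1 − e/c ≥ 0.30 ⇒ e ≤ c(1 − 0.30) = 0.227 × 0.7000.
e_max = 0.1589.

0.16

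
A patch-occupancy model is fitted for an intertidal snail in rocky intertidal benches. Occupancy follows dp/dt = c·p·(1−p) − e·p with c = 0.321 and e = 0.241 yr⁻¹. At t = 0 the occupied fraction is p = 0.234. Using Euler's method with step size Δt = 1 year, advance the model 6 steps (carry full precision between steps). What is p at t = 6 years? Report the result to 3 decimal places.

Update rule: p ← p + [c·p·(1−p) − e·p]·Δt with Δt = 1.
p: 0.23400 → 0.23514  (Δp = +0.00114)
p: 0.23514 → 0.23621  (Δp = +0.00106)
p: 0.23621 → 0.23719  (Δp = +0.00099)
p: 0.23719 → 0.23811  (Δp = +0.00092)
p: 0.23811 → 0.23896  (Δp = +0.00085)
p: 0.23896 → 0.23975  (Δp = +0.00079)

0.240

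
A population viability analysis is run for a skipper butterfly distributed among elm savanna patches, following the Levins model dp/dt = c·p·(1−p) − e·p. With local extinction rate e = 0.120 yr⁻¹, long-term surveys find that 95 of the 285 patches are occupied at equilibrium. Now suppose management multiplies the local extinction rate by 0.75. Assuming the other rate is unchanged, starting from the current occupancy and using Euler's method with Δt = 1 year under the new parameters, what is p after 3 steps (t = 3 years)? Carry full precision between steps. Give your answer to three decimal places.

Observed p* = 95/285 = 0.33333.
Balance c(1−p*) = e gives c = e/(1 − 0.33333) = 0.120/0.66667 = 0.18000.
Starting from p₀ = 0.33333; update p ← p + (dp/dt)·Δt with the new parameters.
t = 1: p = 0.33333 + (+0.01000) = 0.34333
t = 2: p = 0.34333 + (+0.00968) = 0.35302
t = 3: p = 0.35302 + (+0.00934) = 0.36236

0.362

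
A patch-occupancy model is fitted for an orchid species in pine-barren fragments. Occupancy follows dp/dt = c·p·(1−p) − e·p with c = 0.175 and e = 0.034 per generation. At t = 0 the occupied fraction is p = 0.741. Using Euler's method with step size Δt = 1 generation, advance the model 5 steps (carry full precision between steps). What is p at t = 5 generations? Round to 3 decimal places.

Update rule: p ← p + [c·p·(1−p) − e·p]·Δt with Δt = 1.
p: 0.74100 → 0.74939  (Δp = +0.00839)
p: 0.74939 → 0.75678  (Δp = +0.00739)
p: 0.75678 → 0.76326  (Δp = +0.00648)
p: 0.76326 → 0.76893  (Δp = +0.00567)
p: 0.76893 → 0.77388  (Δp = +0.00495)

0.774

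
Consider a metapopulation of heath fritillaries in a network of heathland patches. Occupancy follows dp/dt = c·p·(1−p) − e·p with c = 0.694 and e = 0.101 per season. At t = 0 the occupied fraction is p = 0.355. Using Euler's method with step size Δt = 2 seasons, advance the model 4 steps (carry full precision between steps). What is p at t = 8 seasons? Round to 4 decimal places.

Update rule: p ← p + [c·p·(1−p) − e·p]·Δt with Δt = 2.
step 1: Δp = +0.24611, p = 0.60111
step 2: Δp = +0.21139, p = 0.81249
step 3: Δp = +0.04733, p = 0.85983
step 4: Δp = -0.00640, p = 0.85343

0.8534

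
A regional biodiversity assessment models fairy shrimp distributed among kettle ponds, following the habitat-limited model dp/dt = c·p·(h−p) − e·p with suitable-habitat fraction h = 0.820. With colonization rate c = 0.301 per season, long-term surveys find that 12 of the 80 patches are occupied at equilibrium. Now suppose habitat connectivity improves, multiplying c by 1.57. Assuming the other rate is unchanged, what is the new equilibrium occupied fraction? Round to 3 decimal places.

Observed p* = 12/80 = 0.15000.
Balance c(h−p*) = e gives e = 0.301×(0.82 − 0.15000) = 0.20167.
New p* = 0.82 − e/c = 0.82 − 0.20167/0.47257 = 0.39325.

0.393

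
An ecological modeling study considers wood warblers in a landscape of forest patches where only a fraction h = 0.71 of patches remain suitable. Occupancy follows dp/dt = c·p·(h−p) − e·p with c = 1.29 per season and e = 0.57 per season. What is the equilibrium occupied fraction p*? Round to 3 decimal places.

Setting dp/dt = 0 and dividing by p* gives c·(h−p*) = e.
So p* = h − e/c = 0.71 − 0.57/1.29 = 0.71 − 0.4419 = 0.2681.

0.268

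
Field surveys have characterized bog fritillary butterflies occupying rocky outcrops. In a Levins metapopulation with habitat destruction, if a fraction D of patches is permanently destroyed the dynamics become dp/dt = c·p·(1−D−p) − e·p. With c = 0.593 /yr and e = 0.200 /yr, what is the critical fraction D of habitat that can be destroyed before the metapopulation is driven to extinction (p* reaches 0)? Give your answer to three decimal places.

The nontrivial equilibrium is p* = (1−D) − e/c; extinction occurs when this hits zero.
So D_crit = 1 − e/c = 1 − 0.200/0.593 = 1 − 0.3373 = 0.6627.
Note this equals the original equilibrium occupancy — the Levins extinction-debt result.

0.663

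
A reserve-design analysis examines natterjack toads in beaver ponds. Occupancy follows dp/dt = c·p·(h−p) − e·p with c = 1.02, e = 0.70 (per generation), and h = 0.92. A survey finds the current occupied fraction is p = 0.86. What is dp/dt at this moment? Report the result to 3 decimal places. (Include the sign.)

-0.549

Colonization term: c·p·(h−p) = 1.02×0.86×0.0600 = 0.05263.
Extinction term: e·p = 0.60200.
dp/dt = 0.05263 − 0.60200 = -0.54937.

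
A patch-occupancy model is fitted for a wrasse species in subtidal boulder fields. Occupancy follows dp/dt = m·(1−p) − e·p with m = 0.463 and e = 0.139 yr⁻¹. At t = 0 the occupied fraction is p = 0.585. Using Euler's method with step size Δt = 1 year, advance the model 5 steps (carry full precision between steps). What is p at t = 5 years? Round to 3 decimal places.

Update rule: p ← p + [m·(1−p) − e·p]·Δt with Δt = 1.
step 1: Δp = +0.11083, p = 0.69583
step 2: Δp = +0.04411, p = 0.73994
step 3: Δp = +0.01756, p = 0.75750
step 4: Δp = +0.00699, p = 0.76448
step 5: Δp = +0.00278, p = 0.76726

0.767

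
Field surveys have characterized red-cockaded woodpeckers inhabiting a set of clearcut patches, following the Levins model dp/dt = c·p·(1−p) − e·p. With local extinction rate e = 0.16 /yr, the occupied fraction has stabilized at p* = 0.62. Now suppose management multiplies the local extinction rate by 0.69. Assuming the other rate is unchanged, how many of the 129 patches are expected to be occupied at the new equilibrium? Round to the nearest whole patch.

95

Balance c(1−p*) = e gives c = e/(1 − 0.62000) = 0.16/0.38000 = 0.42105.
New p* = 1 − e/c = 1 − 0.11040/0.42105 = 0.73780.
Expected occupied = 129 × 0.73780 = 95.18 ≈ 95.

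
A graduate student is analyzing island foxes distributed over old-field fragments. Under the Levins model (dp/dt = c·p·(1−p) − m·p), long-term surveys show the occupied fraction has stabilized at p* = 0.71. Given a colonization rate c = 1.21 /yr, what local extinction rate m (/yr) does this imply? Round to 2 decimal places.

At equilibrium c(1−p*) = m.
m = 1.21 × (1 − 0.71) = 1.21 × 0.2900 = 0.3509.

0.35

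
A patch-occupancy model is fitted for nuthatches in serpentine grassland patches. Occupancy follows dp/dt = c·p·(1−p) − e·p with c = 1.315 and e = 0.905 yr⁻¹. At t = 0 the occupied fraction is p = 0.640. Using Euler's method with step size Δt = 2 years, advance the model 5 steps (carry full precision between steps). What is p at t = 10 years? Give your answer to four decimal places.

0.2957

Update rule: p ← p + [c·p·(1−p) − e·p]·Δt with Δt = 2.
t = 2: p = 0.64000 + (-0.55245) = 0.08755
t = 4: p = 0.08755 + (+0.05163) = 0.13918
t = 6: p = 0.13918 + (+0.06318) = 0.20237
t = 8: p = 0.20237 + (+0.05824) = 0.26060
t = 10: p = 0.26060 + (+0.03508) = 0.29568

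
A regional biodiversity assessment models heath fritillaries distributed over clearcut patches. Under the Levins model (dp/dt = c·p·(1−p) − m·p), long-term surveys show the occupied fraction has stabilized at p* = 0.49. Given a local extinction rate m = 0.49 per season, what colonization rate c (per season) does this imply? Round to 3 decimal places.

0.961

At equilibrium c(1−p*) = m, so c = m/(1−p*).
c = 0.49/(1 − 0.49) = 0.49/0.5100 = 0.9608.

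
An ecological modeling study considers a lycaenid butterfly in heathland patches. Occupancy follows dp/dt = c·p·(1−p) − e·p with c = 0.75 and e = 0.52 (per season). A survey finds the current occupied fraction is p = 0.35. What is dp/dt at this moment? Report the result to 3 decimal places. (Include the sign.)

Colonization term: c·p·(1−p) = 0.75×0.35×0.6500 = 0.17062.
Extinction term: e·p = 0.18200.
dp/dt = 0.17062 − 0.18200 = -0.01138.

-0.011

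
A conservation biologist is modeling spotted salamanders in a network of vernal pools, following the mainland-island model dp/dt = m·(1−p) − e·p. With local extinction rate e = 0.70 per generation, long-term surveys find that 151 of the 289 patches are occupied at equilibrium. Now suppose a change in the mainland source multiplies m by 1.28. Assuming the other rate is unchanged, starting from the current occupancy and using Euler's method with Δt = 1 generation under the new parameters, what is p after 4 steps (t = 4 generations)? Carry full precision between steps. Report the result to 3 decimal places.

Observed p* = 151/289 = 0.52249.
Balance m(1−p*) = e·p* gives m = e·p*/(1−p*) = 0.70×0.52249/0.47751 = 0.76594.
Starting from p₀ = 0.52249; update p ← p + (dp/dt)·Δt with the new parameters.
t = 1: p = 0.52249 + (+0.10241) = 0.62490
t = 2: p = 0.62490 + (-0.06968) = 0.55522
t = 3: p = 0.55522 + (+0.04741) = 0.60263
t = 4: p = 0.60263 + (-0.03226) = 0.57037

0.570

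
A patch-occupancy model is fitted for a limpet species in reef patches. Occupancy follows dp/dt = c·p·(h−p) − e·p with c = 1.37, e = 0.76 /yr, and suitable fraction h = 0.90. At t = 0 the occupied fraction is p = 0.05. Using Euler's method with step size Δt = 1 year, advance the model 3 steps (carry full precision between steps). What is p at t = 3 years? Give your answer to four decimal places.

Update rule: p ← p + [c·p·(h−p) − e·p]·Δt with Δt = 1.
t = 1: p = 0.05000 + (+0.02022) = 0.07023
t = 2: p = 0.07023 + (+0.02646) = 0.09669
t = 3: p = 0.09669 + (+0.03293) = 0.12961

0.1296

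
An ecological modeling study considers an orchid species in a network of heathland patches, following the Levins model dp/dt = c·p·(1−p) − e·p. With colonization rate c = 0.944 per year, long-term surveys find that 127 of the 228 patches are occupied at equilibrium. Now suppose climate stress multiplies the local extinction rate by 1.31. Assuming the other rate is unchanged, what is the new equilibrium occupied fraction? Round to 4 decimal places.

Observed p* = 127/228 = 0.55702.
Balance c(1−p*) = e gives e = 0.944×(1 − 0.55702) = 0.41817.
New p* = 1 − e/c = 1 − 0.54780/0.94400 = 0.41970.

0.4197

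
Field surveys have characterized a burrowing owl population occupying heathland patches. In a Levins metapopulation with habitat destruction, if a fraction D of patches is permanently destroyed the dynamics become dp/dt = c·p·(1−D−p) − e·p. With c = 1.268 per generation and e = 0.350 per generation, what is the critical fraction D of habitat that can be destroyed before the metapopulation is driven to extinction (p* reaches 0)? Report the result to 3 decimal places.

0.724

The nontrivial equilibrium is p* = (1−D) − e/c; extinction occurs when this hits zero.
So D_crit = 1 − e/c = 1 − 0.350/1.268 = 1 − 0.2760 = 0.7240.
Note this equals the original equilibrium occupancy — the Levins extinction-debt result.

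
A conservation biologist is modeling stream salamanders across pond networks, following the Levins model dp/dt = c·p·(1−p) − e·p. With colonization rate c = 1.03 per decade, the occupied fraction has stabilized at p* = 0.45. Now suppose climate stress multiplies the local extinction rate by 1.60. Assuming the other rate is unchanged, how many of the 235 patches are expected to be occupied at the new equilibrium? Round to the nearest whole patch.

Balance c(1−p*) = e gives e = 1.03×(1 − 0.45000) = 0.56650.
New p* = 1 − e/c = 1 − 0.90640/1.03000 = 0.12000.
Expected occupied = 235 × 0.12000 = 28.20 ≈ 28.

28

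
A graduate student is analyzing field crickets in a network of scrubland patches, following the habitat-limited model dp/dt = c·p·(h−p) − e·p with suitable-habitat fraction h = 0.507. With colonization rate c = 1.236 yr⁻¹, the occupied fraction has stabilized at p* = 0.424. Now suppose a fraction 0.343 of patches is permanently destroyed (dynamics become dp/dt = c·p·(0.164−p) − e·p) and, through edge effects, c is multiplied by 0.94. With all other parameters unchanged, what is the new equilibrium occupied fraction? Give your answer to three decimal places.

0.076

Balance c(h−p*) = e gives e = 1.236×(0.507 − 0.42400) = 0.10259.
New p* = 0.164 − e/c = 0.164 − 0.10259/1.16184 = 0.07570.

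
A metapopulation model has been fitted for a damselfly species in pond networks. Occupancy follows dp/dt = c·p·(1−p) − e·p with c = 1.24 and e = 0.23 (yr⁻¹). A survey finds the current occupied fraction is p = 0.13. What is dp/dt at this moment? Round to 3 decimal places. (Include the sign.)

0.110

Colonization term: c·p·(1−p) = 1.24×0.13×0.8700 = 0.14024.
Extinction term: e·p = 0.02990.
dp/dt = 0.14024 − 0.02990 = 0.11034.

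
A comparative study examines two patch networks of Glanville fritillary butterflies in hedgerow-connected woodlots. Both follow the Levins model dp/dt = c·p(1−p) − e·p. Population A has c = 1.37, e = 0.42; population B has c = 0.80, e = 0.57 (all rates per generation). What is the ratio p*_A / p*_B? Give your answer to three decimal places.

A: p*_A = 1 − 0.42/1.37 = 0.6934.
B: p*_B = 1 − 0.57/0.80 = 0.2875.
p*_A / p*_B = 0.6934/0.2875 = 2.4119.

2.412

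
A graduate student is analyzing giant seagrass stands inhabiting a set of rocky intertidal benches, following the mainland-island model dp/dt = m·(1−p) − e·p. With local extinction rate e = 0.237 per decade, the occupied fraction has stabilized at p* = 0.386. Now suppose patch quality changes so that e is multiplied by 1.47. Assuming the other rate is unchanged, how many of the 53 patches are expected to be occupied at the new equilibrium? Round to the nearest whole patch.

Balance m(1−p*) = e·p* gives m = e·p*/(1−p*) = 0.237×0.38600/0.61400 = 0.14899.
New p* = m/(m+e) = 0.14899/(0.14899+0.34839) = 0.29955.
Expected occupied = 53 × 0.29955 = 15.88 ≈ 16.

16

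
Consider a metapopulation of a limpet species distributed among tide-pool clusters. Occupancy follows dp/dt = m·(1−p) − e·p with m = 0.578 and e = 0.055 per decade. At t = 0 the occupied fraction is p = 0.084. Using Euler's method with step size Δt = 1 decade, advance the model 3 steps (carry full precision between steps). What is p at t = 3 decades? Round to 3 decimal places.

0.872

Update rule: p ← p + [m·(1−p) − e·p]·Δt with Δt = 1.
step 1: Δp = +0.52483, p = 0.60883
step 2: Δp = +0.19261, p = 0.80144
step 3: Δp = +0.07069, p = 0.87213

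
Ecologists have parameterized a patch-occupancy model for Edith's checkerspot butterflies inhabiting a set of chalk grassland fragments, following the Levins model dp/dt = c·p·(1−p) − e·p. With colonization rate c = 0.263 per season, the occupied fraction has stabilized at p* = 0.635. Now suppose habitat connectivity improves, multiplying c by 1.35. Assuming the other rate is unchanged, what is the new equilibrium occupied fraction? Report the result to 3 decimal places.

0.730

Balance c(1−p*) = e gives e = 0.263×(1 − 0.63500) = 0.09599.
New p* = 1 − e/c = 1 − 0.09599/0.35505 = 0.72964.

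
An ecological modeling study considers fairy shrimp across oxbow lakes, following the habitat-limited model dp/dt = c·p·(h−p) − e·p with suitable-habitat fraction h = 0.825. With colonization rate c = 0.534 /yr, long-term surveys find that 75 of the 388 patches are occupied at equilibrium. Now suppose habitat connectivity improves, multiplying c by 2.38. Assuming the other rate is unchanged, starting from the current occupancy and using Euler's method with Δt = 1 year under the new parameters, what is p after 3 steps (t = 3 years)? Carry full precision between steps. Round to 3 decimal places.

0.469

Observed p* = 75/388 = 0.19330.
Balance c(h−p*) = e gives e = 0.534×(0.825 − 0.19330) = 0.33733.
Starting from p₀ = 0.19330; update p ← p + (dp/dt)·Δt with the new parameters.
t = 1: p = 0.19330 + (+0.08998) = 0.28328
t = 2: p = 0.28328 + (+0.09948) = 0.38276
t = 3: p = 0.38276 + (+0.08602) = 0.46877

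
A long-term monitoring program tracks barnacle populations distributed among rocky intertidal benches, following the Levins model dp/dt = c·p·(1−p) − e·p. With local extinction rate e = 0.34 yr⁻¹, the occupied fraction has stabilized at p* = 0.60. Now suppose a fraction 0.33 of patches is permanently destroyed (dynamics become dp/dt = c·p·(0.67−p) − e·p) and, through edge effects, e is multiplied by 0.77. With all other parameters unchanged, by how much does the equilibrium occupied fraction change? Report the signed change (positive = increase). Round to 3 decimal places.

-0.238

Balance c(1−p*) = e gives c = e/(1 − 0.60000) = 0.34/0.40000 = 0.85000.
New p* = 0.67 − e/c = 0.67 − 0.26180/0.85000 = 0.36200.
Δp* = 0.36200 − 0.60000 = -0.23800.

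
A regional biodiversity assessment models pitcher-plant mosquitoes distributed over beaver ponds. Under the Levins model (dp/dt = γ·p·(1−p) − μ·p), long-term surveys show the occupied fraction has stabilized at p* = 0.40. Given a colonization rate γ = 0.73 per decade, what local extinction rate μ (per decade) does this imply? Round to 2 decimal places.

At equilibrium γ(1−p*) = μ.
μ = 0.73 × (1 − 0.40) = 0.73 × 0.6000 = 0.4380.

0.44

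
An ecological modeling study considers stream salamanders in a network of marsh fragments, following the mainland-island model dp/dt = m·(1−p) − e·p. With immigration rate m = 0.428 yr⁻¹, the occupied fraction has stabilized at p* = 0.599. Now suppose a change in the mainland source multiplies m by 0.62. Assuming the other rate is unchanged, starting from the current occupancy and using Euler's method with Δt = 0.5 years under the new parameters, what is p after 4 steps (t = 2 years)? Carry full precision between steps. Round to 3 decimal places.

0.513

Balance m(1−p*) = e·p* gives e = m(1−p*)/p* = 0.428×0.40100/0.59900 = 0.28652.
Starting from p₀ = 0.59900; update p ← p + (dp/dt)·Δt with the new parameters.
t = 0.5: p = 0.59900 + (-0.03261) = 0.56639
t = 1: p = 0.56639 + (-0.02361) = 0.54278
t = 1.5: p = 0.54278 + (-0.01710) = 0.52568
t = 2: p = 0.52568 + (-0.01238) = 0.51331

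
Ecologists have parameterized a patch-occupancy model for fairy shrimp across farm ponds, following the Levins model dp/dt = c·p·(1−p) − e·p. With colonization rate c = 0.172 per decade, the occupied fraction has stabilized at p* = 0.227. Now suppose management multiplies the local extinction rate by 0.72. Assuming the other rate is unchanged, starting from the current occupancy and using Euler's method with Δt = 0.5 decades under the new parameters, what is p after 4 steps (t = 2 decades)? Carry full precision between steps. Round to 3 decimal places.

Balance c(1−p*) = e gives e = 0.172×(1 − 0.22700) = 0.13296.
Starting from p₀ = 0.22700; update p ← p + (dp/dt)·Δt with the new parameters.
  1  |  dp/dt·Δt = +0.004225  |  p_1 = 0.231225
  2  |  dp/dt·Δt = +0.004220  |  p_2 = 0.235445
  3  |  dp/dt·Δt = +0.004212  |  p_3 = 0.239657
  4  |  dp/dt·Δt = +0.004200  |  p_4 = 0.243857

0.244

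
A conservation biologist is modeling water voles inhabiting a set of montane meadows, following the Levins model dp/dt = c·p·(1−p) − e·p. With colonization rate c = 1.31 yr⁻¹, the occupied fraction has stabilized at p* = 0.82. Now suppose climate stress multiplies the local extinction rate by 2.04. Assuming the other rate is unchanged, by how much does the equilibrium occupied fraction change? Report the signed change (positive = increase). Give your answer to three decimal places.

Balance c(1−p*) = e gives e = 1.31×(1 − 0.82000) = 0.23580.
New p* = 1 − e/c = 1 − 0.48103/1.31000 = 0.63280.
Δp* = 0.63280 − 0.82000 = -0.18720.

-0.187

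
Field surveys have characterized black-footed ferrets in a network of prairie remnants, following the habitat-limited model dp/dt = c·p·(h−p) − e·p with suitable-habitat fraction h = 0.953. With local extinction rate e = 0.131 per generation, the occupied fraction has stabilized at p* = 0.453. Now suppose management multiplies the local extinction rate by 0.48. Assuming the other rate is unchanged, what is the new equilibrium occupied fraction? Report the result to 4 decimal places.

0.7130

Balance c(h−p*) = e gives c = e/(0.953 − 0.45300) = 0.131/0.50000 = 0.26200.
New p* = 0.953 − e/c = 0.953 − 0.06288/0.26200 = 0.71300.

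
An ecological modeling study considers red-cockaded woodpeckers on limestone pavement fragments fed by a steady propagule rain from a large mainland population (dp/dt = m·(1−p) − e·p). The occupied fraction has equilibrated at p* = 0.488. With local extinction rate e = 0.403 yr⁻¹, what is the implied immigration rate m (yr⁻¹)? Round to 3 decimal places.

At equilibrium m(1−p*) = e·p*, so m = e·p*/(1−p*).
m = 0.403 × 0.488 / 0.5120 = 0.1967/0.5120 = 0.3841.

0.384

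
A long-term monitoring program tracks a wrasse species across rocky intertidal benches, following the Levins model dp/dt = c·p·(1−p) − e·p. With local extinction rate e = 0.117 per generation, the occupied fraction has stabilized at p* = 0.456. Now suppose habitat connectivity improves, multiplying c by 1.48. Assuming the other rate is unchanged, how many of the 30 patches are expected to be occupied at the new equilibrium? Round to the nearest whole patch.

19

Balance c(1−p*) = e gives c = e/(1 − 0.45600) = 0.117/0.54400 = 0.21507.
New p* = 1 − e/c = 1 − 0.11700/0.31830 = 0.63242.
Expected occupied = 30 × 0.63242 = 18.97 ≈ 19.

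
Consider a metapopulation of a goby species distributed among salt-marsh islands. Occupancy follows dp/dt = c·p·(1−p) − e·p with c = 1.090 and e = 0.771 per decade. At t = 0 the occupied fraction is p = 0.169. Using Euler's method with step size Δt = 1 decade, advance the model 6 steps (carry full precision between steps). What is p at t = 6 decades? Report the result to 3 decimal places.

0.269

Update rule: p ← p + [c·p·(1−p) − e·p]·Δt with Δt = 1.
p: 0.16900 → 0.19178  (Δp = +0.02278)
p: 0.19178 → 0.21287  (Δp = +0.02109)
p: 0.21287 → 0.23138  (Δp = +0.01851)
p: 0.23138 → 0.24684  (Δp = +0.01545)
p: 0.24684 → 0.25917  (Δp = +0.01233)
p: 0.25917 → 0.26863  (Δp = +0.00946)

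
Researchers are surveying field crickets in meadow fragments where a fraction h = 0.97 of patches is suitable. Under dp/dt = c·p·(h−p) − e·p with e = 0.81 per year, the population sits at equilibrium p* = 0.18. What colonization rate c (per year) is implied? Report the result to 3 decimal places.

At equilibrium c(h−p*) = e, so c = e/(h−p*).
c = 0.81/(0.97 − 0.18) = 0.81/0.7900 = 1.0253.

1.025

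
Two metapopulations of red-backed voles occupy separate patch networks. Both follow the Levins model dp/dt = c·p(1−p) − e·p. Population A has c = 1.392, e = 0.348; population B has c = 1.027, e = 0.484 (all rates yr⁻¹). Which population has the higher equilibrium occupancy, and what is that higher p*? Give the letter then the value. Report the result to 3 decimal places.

A: p*_A = 1 − 0.348/1.392 = 0.7500.
B: p*_B = 1 − 0.484/1.027 = 0.5287.
A is higher at 0.7500.

A, 0.750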